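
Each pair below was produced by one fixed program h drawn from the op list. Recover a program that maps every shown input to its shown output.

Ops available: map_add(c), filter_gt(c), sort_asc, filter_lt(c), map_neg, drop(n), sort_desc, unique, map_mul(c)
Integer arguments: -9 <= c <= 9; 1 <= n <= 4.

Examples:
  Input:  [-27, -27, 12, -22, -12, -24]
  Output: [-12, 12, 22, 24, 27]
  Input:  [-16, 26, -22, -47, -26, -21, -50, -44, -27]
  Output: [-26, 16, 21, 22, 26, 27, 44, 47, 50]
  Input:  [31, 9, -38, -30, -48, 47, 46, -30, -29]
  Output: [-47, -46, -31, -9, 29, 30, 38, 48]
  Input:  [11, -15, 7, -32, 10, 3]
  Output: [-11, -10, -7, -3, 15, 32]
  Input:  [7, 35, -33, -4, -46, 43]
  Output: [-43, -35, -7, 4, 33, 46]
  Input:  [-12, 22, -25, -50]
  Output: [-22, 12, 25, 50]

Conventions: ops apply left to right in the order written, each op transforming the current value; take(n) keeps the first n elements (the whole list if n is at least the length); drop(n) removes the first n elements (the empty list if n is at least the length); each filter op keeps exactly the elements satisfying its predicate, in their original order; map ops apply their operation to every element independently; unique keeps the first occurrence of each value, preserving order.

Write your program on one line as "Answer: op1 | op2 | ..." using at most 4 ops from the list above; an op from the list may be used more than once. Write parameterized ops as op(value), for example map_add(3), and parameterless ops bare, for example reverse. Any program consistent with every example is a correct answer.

sort_asc | map_neg | sort_asc | unique

Check, running the answer program on each example:
  [-27, -27, 12, -22, -12, -24] -> [-27, -27, -24, -22, -12, 12] -> [27, 27, 24, 22, 12, -12] -> [-12, 12, 22, 24, 27, 27] -> [-12, 12, 22, 24, 27]
  [-16, 26, -22, -47, -26, -21, -50, -44, -27] -> [-50, -47, -44, -27, -26, -22, -21, -16, 26] -> [50, 47, 44, 27, 26, 22, 21, 16, -26] -> [-26, 16, 21, 22, 26, 27, 44, 47, 50] -> [-26, 16, 21, 22, 26, 27, 44, 47, 50]
  [31, 9, -38, -30, -48, 47, 46, -30, -29] -> [-48, -38, -30, -30, -29, 9, 31, 46, 47] -> [48, 38, 30, 30, 29, -9, -31, -46, -47] -> [-47, -46, -31, -9, 29, 30, 30, 38, 48] -> [-47, -46, -31, -9, 29, 30, 38, 48]
  [11, -15, 7, -32, 10, 3] -> [-32, -15, 3, 7, 10, 11] -> [32, 15, -3, -7, -10, -11] -> [-11, -10, -7, -3, 15, 32] -> [-11, -10, -7, -3, 15, 32]
  [7, 35, -33, -4, -46, 43] -> [-46, -33, -4, 7, 35, 43] -> [46, 33, 4, -7, -35, -43] -> [-43, -35, -7, 4, 33, 46] -> [-43, -35, -7, 4, 33, 46]
  [-12, 22, -25, -50] -> [-50, -25, -12, 22] -> [50, 25, 12, -22] -> [-22, 12, 25, 50] -> [-22, 12, 25, 50]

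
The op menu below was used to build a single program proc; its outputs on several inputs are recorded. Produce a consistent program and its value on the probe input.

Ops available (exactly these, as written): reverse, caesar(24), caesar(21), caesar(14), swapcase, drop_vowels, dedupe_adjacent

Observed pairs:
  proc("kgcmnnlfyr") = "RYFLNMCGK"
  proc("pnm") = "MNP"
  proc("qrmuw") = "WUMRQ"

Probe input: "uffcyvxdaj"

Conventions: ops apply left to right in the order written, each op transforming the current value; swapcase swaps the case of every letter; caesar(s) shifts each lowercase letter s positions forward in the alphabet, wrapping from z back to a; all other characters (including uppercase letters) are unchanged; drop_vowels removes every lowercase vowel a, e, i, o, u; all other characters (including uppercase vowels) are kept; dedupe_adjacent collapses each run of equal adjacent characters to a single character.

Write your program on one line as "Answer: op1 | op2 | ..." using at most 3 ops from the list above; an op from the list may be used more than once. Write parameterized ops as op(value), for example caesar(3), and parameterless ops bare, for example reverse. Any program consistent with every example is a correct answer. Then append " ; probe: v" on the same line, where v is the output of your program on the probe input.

dedupe_adjacent | reverse | swapcase ; probe: "JADXVYCFU"

Check, running the answer program on each example:
  "kgcmnnlfyr" -> "kgcmnlfyr" -> "ryflnmcgk" -> "RYFLNMCGK"
  "pnm" -> "pnm" -> "mnp" -> "MNP"
  "qrmuw" -> "qrmuw" -> "wumrq" -> "WUMRQ"
  probe: "uffcyvxdaj" -> "ufcyvxdaj" -> "jadxvycfu" -> "JADXVYCFU"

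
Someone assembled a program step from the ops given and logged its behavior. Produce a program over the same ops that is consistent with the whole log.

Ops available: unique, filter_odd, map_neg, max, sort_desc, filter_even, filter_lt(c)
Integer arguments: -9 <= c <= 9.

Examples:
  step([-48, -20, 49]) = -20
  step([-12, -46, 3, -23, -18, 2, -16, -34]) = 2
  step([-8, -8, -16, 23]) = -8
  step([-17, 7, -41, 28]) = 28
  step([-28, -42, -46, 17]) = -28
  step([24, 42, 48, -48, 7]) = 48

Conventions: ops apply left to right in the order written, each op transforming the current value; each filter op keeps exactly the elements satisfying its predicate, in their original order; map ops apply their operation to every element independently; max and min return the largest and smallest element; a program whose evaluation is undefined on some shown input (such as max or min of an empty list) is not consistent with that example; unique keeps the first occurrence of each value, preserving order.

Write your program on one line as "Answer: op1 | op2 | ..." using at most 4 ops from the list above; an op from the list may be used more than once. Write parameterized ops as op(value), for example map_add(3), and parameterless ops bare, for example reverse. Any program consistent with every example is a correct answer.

sort_desc | filter_even | unique | max

Check, running the answer program on each example:
  [-48, -20, 49] -> [49, -20, -48] -> [-20, -48] -> [-20, -48] -> -20
  [-12, -46, 3, -23, -18, 2, -16, -34] -> [3, 2, -12, -16, -18, -23, -34, -46] -> [2, -12, -16, -18, -34, -46] -> [2, -12, -16, -18, -34, -46] -> 2
  [-8, -8, -16, 23] -> [23, -8, -8, -16] -> [-8, -8, -16] -> [-8, -16] -> -8
  [-17, 7, -41, 28] -> [28, 7, -17, -41] -> [28] -> [28] -> 28
  [-28, -42, -46, 17] -> [17, -28, -42, -46] -> [-28, -42, -46] -> [-28, -42, -46] -> -28
  [24, 42, 48, -48, 7] -> [48, 42, 24, 7, -48] -> [48, 42, 24, -48] -> [48, 42, 24, -48] -> 48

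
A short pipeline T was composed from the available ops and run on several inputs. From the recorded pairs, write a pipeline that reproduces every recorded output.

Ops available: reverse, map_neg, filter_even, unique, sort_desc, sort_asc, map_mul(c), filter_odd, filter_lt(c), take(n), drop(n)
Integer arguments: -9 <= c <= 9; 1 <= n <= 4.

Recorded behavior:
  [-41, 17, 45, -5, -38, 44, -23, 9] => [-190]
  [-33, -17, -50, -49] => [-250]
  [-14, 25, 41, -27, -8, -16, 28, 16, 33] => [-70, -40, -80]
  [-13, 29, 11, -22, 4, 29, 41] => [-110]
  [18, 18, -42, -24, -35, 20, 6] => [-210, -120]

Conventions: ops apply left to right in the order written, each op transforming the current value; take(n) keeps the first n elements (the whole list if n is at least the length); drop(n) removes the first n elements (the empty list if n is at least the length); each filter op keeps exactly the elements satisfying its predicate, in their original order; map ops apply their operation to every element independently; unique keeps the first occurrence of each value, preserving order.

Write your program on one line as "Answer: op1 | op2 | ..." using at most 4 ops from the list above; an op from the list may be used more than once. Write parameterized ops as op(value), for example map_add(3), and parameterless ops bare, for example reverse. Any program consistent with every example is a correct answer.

filter_even | filter_lt(-2) | map_mul(5)

Check, running the answer program on each example:
  [-41, 17, 45, -5, -38, 44, -23, 9] -> [-38, 44] -> [-38] -> [-190]
  [-33, -17, -50, -49] -> [-50] -> [-50] -> [-250]
  [-14, 25, 41, -27, -8, -16, 28, 16, 33] -> [-14, -8, -16, 28, 16] -> [-14, -8, -16] -> [-70, -40, -80]
  [-13, 29, 11, -22, 4, 29, 41] -> [-22, 4] -> [-22] -> [-110]
  [18, 18, -42, -24, -35, 20, 6] -> [18, 18, -42, -24, 20, 6] -> [-42, -24] -> [-210, -120]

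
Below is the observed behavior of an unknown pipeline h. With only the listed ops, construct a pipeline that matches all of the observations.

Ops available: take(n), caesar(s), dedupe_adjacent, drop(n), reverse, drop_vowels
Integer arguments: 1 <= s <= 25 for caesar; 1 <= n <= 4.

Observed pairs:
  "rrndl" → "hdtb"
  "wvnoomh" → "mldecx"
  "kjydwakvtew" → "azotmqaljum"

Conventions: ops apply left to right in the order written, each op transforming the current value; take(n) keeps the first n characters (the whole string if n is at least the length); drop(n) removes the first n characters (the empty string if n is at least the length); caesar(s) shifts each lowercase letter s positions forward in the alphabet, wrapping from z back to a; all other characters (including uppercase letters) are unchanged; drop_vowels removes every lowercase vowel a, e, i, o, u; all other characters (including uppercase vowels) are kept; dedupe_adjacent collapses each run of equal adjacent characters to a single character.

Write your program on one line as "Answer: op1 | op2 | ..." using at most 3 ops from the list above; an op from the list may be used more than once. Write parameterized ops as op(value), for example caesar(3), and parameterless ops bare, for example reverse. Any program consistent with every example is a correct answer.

caesar(16) | dedupe_adjacent

Check, running the answer program on each example:
  "rrndl" -> "hhdtb" -> "hdtb"
  "wvnoomh" -> "mldeecx" -> "mldecx"
  "kjydwakvtew" -> "azotmqaljum" -> "azotmqaljum"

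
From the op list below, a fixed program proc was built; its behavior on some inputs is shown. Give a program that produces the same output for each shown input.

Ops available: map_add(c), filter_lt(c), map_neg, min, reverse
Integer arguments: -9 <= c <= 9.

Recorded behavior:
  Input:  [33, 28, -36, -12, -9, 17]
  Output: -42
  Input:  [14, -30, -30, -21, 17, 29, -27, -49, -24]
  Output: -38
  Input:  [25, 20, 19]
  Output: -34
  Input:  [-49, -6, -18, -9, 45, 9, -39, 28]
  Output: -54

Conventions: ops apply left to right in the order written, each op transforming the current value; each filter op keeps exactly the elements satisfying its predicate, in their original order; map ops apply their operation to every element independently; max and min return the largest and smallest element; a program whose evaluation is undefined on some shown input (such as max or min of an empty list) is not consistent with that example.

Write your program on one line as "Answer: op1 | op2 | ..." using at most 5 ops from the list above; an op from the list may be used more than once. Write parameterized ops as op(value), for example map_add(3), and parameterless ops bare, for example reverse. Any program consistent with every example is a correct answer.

map_neg | filter_lt(-2) | reverse | map_add(-9) | min

Check, running the answer program on each example:
  [33, 28, -36, -12, -9, 17] -> [-33, -28, 36, 12, 9, -17] -> [-33, -28, -17] -> [-17, -28, -33] -> [-26, -37, -42] -> -42
  [14, -30, -30, -21, 17, 29, -27, -49, -24] -> [-14, 30, 30, 21, -17, -29, 27, 49, 24] -> [-14, -17, -29] -> [-29, -17, -14] -> [-38, -26, -23] -> -38
  [25, 20, 19] -> [-25, -20, -19] -> [-25, -20, -19] -> [-19, -20, -25] -> [-28, -29, -34] -> -34
  [-49, -6, -18, -9, 45, 9, -39, 28] -> [49, 6, 18, 9, -45, -9, 39, -28] -> [-45, -9, -28] -> [-28, -9, -45] -> [-37, -18, -54] -> -54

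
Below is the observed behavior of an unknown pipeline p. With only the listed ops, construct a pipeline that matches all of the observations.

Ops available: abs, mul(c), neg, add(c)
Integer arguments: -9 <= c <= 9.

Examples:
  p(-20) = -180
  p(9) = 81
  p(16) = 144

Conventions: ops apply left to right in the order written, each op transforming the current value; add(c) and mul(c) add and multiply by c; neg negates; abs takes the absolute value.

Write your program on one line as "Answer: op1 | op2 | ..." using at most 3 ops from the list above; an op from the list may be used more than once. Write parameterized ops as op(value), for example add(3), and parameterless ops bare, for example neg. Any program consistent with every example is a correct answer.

mul(-9) | neg

Check, running the answer program on each example:
  -20 -> 180 -> -180
  9 -> -81 -> 81
  16 -> -144 -> 144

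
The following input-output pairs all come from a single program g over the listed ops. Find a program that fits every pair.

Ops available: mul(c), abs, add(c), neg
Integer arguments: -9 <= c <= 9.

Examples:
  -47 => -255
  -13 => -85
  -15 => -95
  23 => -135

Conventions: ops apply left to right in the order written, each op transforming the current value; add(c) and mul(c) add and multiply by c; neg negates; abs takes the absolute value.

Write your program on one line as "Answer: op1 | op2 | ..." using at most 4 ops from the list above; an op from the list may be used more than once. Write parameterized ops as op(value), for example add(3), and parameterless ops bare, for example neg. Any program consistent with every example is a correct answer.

abs | add(4) | neg | mul(5)

Check, running the answer program on each example:
  -47 -> 47 -> 51 -> -51 -> -255
  -13 -> 13 -> 17 -> -17 -> -85
  -15 -> 15 -> 19 -> -19 -> -95
  23 -> 23 -> 27 -> -27 -> -135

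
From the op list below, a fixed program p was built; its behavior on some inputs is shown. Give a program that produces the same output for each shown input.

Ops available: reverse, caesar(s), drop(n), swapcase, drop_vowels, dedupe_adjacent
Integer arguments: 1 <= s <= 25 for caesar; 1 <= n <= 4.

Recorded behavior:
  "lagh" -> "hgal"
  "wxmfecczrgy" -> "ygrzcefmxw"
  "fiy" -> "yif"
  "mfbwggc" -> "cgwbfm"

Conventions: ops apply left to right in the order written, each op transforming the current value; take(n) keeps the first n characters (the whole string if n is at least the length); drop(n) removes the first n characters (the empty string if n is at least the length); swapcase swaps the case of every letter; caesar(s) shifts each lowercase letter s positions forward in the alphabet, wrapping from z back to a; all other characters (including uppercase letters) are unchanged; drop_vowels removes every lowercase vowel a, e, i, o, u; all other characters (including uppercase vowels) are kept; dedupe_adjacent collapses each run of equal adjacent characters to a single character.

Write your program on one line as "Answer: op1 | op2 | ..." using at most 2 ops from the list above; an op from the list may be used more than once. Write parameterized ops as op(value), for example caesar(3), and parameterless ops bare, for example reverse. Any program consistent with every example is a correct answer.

dedupe_adjacent | reverse

Check, running the answer program on each example:
  "lagh" -> "lagh" -> "hgal"
  "wxmfecczrgy" -> "wxmfeczrgy" -> "ygrzcefmxw"
  "fiy" -> "fiy" -> "yif"
  "mfbwggc" -> "mfbwgc" -> "cgwbfm"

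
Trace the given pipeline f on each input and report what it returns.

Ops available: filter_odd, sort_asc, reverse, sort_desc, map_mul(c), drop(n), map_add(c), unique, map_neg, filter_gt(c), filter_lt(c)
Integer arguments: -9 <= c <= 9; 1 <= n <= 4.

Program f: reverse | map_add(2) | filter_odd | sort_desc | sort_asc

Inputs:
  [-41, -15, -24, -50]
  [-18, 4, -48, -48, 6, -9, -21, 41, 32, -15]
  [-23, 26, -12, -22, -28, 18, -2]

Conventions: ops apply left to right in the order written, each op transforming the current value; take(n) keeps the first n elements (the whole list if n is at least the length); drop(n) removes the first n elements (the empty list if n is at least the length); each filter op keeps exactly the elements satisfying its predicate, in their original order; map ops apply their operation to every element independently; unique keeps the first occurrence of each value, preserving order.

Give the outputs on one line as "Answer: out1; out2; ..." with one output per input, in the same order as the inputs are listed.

Execution, op by op:
  [-41, -15, -24, -50] -> [-50, -24, -15, -41] -> [-48, -22, -13, -39] -> [-13, -39] -> [-13, -39] -> [-39, -13]
  [-18, 4, -48, -48, 6, -9, -21, 41, 32, -15] -> [-15, 32, 41, -21, -9, 6, -48, -48, 4, -18] -> [-13, 34, 43, -19, -7, 8, -46, -46, 6, -16] -> [-13, 43, -19, -7] -> [43, -7, -13, -19] -> [-19, -13, -7, 43]
  [-23, 26, -12, -22, -28, 18, -2] -> [-2, 18, -28, -22, -12, 26, -23] -> [0, 20, -26, -20, -10, 28, -21] -> [-21] -> [-21] -> [-21]

[-39, -13]; [-19, -13, -7, 43]; [-21]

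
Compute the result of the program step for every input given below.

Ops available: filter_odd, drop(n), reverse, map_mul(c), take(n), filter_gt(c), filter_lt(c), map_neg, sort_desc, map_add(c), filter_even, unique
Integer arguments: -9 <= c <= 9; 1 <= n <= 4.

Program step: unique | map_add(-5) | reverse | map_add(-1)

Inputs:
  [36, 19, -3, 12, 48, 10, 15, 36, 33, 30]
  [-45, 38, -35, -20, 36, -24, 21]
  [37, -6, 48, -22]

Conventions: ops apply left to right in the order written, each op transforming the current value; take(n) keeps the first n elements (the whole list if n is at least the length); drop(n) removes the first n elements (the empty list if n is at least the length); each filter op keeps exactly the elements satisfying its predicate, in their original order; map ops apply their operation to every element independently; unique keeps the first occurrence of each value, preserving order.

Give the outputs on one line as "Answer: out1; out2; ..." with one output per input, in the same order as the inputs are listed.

Execution, op by op:
  [36, 19, -3, 12, 48, 10, 15, 36, 33, 30] -> [36, 19, -3, 12, 48, 10, 15, 33, 30] -> [31, 14, -8, 7, 43, 5, 10, 28, 25] -> [25, 28, 10, 5, 43, 7, -8, 14, 31] -> [24, 27, 9, 4, 42, 6, -9, 13, 30]
  [-45, 38, -35, -20, 36, -24, 21] -> [-45, 38, -35, -20, 36, -24, 21] -> [-50, 33, -40, -25, 31, -29, 16] -> [16, -29, 31, -25, -40, 33, -50] -> [15, -30, 30, -26, -41, 32, -51]
  [37, -6, 48, -22] -> [37, -6, 48, -22] -> [32, -11, 43, -27] -> [-27, 43, -11, 32] -> [-28, 42, -12, 31]

[24, 27, 9, 4, 42, 6, -9, 13, 30]; [15, -30, 30, -26, -41, 32, -51]; [-28, 42, -12, 31]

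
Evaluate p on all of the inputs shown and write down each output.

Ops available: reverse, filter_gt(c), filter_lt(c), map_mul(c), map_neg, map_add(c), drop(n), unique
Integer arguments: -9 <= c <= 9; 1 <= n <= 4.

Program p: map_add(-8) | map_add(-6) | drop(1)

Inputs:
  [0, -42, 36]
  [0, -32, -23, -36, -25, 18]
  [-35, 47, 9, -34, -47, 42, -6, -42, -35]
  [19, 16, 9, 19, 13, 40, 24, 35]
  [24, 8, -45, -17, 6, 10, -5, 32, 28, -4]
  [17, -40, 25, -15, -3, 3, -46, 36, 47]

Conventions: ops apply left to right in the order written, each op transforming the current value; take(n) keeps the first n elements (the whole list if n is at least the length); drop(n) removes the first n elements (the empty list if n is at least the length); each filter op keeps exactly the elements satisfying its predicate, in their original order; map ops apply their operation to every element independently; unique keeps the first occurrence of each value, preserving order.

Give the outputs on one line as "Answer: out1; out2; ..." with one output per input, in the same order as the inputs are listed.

Execution, op by op:
  [0, -42, 36] -> [-8, -50, 28] -> [-14, -56, 22] -> [-56, 22]
  [0, -32, -23, -36, -25, 18] -> [-8, -40, -31, -44, -33, 10] -> [-14, -46, -37, -50, -39, 4] -> [-46, -37, -50, -39, 4]
  [-35, 47, 9, -34, -47, 42, -6, -42, -35] -> [-43, 39, 1, -42, -55, 34, -14, -50, -43] -> [-49, 33, -5, -48, -61, 28, -20, -56, -49] -> [33, -5, -48, -61, 28, -20, -56, -49]
  [19, 16, 9, 19, 13, 40, 24, 35] -> [11, 8, 1, 11, 5, 32, 16, 27] -> [5, 2, -5, 5, -1, 26, 10, 21] -> [2, -5, 5, -1, 26, 10, 21]
  [24, 8, -45, -17, 6, 10, -5, 32, 28, -4] -> [16, 0, -53, -25, -2, 2, -13, 24, 20, -12] -> [10, -6, -59, -31, -8, -4, -19, 18, 14, -18] -> [-6, -59, -31, -8, -4, -19, 18, 14, -18]
  [17, -40, 25, -15, -3, 3, -46, 36, 47] -> [9, -48, 17, -23, -11, -5, -54, 28, 39] -> [3, -54, 11, -29, -17, -11, -60, 22, 33] -> [-54, 11, -29, -17, -11, -60, 22, 33]

[-56, 22]; [-46, -37, -50, -39, 4]; [33, -5, -48, -61, 28, -20, -56, -49]; [2, -5, 5, -1, 26, 10, 21]; [-6, -59, -31, -8, -4, -19, 18, 14, -18]; [-54, 11, -29, -17, -11, -60, 22, 33]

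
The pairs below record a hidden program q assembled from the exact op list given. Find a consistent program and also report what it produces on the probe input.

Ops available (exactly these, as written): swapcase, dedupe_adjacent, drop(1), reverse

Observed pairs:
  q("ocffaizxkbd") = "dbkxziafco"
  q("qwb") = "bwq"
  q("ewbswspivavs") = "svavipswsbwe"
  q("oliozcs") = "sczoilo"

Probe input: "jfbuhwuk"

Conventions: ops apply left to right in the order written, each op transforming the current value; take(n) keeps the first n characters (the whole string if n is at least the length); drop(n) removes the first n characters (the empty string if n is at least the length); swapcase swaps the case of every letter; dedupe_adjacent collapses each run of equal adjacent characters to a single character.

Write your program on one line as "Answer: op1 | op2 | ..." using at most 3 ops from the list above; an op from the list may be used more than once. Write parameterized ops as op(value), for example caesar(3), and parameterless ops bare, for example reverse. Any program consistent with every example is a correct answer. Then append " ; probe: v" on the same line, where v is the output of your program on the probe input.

dedupe_adjacent | reverse ; probe: "kuwhubfj"

Check, running the answer program on each example:
  "ocffaizxkbd" -> "ocfaizxkbd" -> "dbkxziafco"
  "qwb" -> "qwb" -> "bwq"
  "ewbswspivavs" -> "ewbswspivavs" -> "svavipswsbwe"
  "oliozcs" -> "oliozcs" -> "sczoilo"
  probe: "jfbuhwuk" -> "jfbuhwuk" -> "kuwhubfj"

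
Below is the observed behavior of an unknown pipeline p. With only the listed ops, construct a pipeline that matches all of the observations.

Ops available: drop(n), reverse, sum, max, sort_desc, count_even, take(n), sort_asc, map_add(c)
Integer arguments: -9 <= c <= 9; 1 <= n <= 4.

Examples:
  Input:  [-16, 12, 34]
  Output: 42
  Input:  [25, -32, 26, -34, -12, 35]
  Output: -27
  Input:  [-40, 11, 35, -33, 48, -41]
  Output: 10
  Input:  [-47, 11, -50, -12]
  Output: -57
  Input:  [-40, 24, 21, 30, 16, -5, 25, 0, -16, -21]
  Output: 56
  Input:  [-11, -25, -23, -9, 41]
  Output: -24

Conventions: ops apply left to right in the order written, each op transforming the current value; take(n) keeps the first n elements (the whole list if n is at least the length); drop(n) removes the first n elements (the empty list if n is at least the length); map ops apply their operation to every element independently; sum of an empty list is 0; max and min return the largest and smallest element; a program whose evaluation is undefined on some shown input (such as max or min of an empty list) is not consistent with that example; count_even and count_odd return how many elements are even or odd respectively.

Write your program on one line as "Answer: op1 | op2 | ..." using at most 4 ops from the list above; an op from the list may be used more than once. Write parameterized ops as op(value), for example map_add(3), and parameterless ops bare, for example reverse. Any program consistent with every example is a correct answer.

drop(1) | map_add(-2) | sum

Check, running the answer program on each example:
  [-16, 12, 34] -> [12, 34] -> [10, 32] -> 42
  [25, -32, 26, -34, -12, 35] -> [-32, 26, -34, -12, 35] -> [-34, 24, -36, -14, 33] -> -27
  [-40, 11, 35, -33, 48, -41] -> [11, 35, -33, 48, -41] -> [9, 33, -35, 46, -43] -> 10
  [-47, 11, -50, -12] -> [11, -50, -12] -> [9, -52, -14] -> -57
  [-40, 24, 21, 30, 16, -5, 25, 0, -16, -21] -> [24, 21, 30, 16, -5, 25, 0, -16, -21] -> [22, 19, 28, 14, -7, 23, -2, -18, -23] -> 56
  [-11, -25, -23, -9, 41] -> [-25, -23, -9, 41] -> [-27, -25, -11, 39] -> -24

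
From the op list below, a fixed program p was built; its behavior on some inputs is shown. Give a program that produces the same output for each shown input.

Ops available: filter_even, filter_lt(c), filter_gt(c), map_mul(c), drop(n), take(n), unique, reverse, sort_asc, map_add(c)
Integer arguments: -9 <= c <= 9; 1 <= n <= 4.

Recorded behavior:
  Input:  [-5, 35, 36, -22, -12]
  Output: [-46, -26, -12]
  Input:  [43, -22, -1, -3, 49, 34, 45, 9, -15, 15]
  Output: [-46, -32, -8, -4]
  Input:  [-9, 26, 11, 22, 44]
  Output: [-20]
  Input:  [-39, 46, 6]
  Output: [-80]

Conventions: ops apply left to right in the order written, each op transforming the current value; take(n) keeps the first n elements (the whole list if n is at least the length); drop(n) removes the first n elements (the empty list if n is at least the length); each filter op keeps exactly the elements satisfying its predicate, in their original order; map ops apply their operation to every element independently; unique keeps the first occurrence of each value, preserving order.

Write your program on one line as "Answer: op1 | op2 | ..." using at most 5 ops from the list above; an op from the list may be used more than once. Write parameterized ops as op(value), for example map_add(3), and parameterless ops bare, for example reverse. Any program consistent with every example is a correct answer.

reverse | filter_lt(2) | sort_asc | map_mul(2) | map_add(-2)

Check, running the answer program on each example:
  [-5, 35, 36, -22, -12] -> [-12, -22, 36, 35, -5] -> [-12, -22, -5] -> [-22, -12, -5] -> [-44, -24, -10] -> [-46, -26, -12]
  [43, -22, -1, -3, 49, 34, 45, 9, -15, 15] -> [15, -15, 9, 45, 34, 49, -3, -1, -22, 43] -> [-15, -3, -1, -22] -> [-22, -15, -3, -1] -> [-44, -30, -6, -2] -> [-46, -32, -8, -4]
  [-9, 26, 11, 22, 44] -> [44, 22, 11, 26, -9] -> [-9] -> [-9] -> [-18] -> [-20]
  [-39, 46, 6] -> [6, 46, -39] -> [-39] -> [-39] -> [-78] -> [-80]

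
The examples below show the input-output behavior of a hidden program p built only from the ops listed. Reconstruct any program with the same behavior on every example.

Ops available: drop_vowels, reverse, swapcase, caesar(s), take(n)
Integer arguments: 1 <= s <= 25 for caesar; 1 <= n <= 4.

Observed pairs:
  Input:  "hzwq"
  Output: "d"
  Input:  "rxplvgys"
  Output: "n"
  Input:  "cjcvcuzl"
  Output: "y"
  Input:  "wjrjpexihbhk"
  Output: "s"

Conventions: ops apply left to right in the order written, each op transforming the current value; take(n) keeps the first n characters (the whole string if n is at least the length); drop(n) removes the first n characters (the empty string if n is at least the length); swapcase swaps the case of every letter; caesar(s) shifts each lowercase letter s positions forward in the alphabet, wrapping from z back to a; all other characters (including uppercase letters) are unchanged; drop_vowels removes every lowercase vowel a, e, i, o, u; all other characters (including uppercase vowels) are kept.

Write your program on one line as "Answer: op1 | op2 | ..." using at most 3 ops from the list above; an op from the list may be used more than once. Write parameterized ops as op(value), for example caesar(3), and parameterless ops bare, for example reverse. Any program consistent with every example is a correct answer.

take(2) | caesar(22) | take(1)

Check, running the answer program on each example:
  "hzwq" -> "hz" -> "dv" -> "d"
  "rxplvgys" -> "rx" -> "nt" -> "n"
  "cjcvcuzl" -> "cj" -> "yf" -> "y"
  "wjrjpexihbhk" -> "wj" -> "sf" -> "s"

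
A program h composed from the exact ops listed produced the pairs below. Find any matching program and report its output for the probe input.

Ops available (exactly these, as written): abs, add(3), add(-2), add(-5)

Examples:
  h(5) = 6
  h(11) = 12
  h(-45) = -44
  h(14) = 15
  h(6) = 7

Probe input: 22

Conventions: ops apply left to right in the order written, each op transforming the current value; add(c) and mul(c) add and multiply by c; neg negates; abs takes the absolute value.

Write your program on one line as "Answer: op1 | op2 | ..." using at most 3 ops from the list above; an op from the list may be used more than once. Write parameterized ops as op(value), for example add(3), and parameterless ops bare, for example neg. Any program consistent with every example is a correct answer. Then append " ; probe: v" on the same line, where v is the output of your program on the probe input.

add(-2) | add(3) ; probe: 23

Check, running the answer program on each example:
  5 -> 3 -> 6
  11 -> 9 -> 12
  -45 -> -47 -> -44
  14 -> 12 -> 15
  6 -> 4 -> 7
  probe: 22 -> 20 -> 23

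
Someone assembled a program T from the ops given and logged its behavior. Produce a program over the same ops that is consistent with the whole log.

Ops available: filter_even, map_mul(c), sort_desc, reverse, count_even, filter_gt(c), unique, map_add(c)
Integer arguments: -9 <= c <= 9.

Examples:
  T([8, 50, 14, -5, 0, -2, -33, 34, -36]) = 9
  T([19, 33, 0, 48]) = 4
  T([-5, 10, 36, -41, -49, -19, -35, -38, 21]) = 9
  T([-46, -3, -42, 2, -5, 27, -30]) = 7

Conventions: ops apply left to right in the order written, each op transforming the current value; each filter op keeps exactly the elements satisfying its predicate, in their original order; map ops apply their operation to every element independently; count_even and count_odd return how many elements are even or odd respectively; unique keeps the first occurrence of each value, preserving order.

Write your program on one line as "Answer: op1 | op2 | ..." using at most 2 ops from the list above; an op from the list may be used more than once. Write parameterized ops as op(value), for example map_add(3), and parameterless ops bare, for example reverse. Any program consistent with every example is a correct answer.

map_mul(-4) | count_even

Check, running the answer program on each example:
  [8, 50, 14, -5, 0, -2, -33, 34, -36] -> [-32, -200, -56, 20, 0, 8, 132, -136, 144] -> 9
  [19, 33, 0, 48] -> [-76, -132, 0, -192] -> 4
  [-5, 10, 36, -41, -49, -19, -35, -38, 21] -> [20, -40, -144, 164, 196, 76, 140, 152, -84] -> 9
  [-46, -3, -42, 2, -5, 27, -30] -> [184, 12, 168, -8, 20, -108, 120] -> 7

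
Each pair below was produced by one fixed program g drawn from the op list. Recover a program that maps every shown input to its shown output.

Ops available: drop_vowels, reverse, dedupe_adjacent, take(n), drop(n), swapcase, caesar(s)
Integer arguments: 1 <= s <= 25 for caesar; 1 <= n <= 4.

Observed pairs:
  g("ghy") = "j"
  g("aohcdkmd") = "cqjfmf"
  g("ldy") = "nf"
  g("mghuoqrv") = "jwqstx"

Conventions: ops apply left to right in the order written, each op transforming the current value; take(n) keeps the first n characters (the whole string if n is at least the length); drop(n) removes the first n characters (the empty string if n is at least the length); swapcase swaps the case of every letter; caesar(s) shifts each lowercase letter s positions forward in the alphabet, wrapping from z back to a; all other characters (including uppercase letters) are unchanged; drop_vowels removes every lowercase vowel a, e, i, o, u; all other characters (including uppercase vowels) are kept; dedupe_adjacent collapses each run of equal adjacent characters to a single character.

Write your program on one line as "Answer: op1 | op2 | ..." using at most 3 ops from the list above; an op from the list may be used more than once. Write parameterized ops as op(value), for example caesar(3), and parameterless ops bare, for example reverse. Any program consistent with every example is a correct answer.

caesar(10) | caesar(18) | drop_vowels

Check, running the answer program on each example:
  "ghy" -> "qri" -> "ija" -> "j"
  "aohcdkmd" -> "kyrmnuwn" -> "cqjefmof" -> "cqjfmf"
  "ldy" -> "vni" -> "nfa" -> "nf"
  "mghuoqrv" -> "wqreyabf" -> "oijwqstx" -> "jwqstx"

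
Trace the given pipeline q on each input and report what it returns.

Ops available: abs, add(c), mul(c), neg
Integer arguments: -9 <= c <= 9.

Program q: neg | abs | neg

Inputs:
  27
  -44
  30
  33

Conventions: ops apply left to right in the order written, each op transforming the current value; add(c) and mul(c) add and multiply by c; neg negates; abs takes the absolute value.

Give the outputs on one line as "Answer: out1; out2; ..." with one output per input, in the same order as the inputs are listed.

Execution, op by op:
  27 -> -27 -> 27 -> -27
  -44 -> 44 -> 44 -> -44
  30 -> -30 -> 30 -> -30
  33 -> -33 -> 33 -> -33

-27; -44; -30; -33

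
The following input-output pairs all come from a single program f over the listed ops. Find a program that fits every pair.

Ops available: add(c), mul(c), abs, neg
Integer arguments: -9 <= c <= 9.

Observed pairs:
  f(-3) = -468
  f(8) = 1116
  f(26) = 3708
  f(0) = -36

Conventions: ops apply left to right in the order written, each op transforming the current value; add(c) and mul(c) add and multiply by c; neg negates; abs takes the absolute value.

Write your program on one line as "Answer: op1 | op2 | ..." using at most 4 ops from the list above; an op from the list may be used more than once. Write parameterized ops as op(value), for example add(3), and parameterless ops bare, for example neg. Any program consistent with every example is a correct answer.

mul(-4) | add(1) | mul(9) | mul(-4)

Check, running the answer program on each example:
  -3 -> 12 -> 13 -> 117 -> -468
  8 -> -32 -> -31 -> -279 -> 1116
  26 -> -104 -> -103 -> -927 -> 3708
  0 -> 0 -> 1 -> 9 -> -36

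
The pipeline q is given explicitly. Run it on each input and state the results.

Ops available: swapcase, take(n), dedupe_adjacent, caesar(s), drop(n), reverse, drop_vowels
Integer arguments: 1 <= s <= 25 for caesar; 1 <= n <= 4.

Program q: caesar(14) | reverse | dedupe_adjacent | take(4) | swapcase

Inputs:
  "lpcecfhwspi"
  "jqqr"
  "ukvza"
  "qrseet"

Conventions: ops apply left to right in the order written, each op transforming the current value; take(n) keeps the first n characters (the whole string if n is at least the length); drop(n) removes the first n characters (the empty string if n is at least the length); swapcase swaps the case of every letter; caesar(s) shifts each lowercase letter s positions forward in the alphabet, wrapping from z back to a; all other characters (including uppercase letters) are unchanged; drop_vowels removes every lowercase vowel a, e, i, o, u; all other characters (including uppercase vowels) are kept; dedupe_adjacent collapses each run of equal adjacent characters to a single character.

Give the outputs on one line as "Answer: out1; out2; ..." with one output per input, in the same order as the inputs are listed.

Execution, op by op:
  "lpcecfhwspi" -> "zdqsqtvkgdw" -> "wdgkvtqsqdz" -> "wdgkvtqsqdz" -> "wdgk" -> "WDGK"
  "jqqr" -> "xeef" -> "feex" -> "fex" -> "fex" -> "FEX"
  "ukvza" -> "iyjno" -> "onjyi" -> "onjyi" -> "onjy" -> "ONJY"
  "qrseet" -> "efgssh" -> "hssgfe" -> "hsgfe" -> "hsgf" -> "HSGF"

"WDGK"; "FEX"; "ONJY"; "HSGF"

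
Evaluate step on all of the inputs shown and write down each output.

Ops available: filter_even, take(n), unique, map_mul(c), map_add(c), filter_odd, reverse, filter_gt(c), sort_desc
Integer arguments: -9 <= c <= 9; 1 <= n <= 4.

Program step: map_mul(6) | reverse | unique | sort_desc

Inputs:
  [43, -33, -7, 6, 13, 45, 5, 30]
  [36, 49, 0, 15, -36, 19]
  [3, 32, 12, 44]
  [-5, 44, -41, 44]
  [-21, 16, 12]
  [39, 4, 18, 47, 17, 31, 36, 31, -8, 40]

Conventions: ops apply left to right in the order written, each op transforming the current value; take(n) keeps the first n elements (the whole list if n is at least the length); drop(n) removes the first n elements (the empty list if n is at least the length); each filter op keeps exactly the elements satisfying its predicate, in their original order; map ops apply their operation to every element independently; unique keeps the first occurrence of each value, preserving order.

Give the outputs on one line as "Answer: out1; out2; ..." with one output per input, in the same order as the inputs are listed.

Execution, op by op:
  [43, -33, -7, 6, 13, 45, 5, 30] -> [258, -198, -42, 36, 78, 270, 30, 180] -> [180, 30, 270, 78, 36, -42, -198, 258] -> [180, 30, 270, 78, 36, -42, -198, 258] -> [270, 258, 180, 78, 36, 30, -42, -198]
  [36, 49, 0, 15, -36, 19] -> [216, 294, 0, 90, -216, 114] -> [114, -216, 90, 0, 294, 216] -> [114, -216, 90, 0, 294, 216] -> [294, 216, 114, 90, 0, -216]
  [3, 32, 12, 44] -> [18, 192, 72, 264] -> [264, 72, 192, 18] -> [264, 72, 192, 18] -> [264, 192, 72, 18]
  [-5, 44, -41, 44] -> [-30, 264, -246, 264] -> [264, -246, 264, -30] -> [264, -246, -30] -> [264, -30, -246]
  [-21, 16, 12] -> [-126, 96, 72] -> [72, 96, -126] -> [72, 96, -126] -> [96, 72, -126]
  [39, 4, 18, 47, 17, 31, 36, 31, -8, 40] -> [234, 24, 108, 282, 102, 186, 216, 186, -48, 240] -> [240, -48, 186, 216, 186, 102, 282, 108, 24, 234] -> [240, -48, 186, 216, 102, 282, 108, 24, 234] -> [282, 240, 234, 216, 186, 108, 102, 24, -48]

[270, 258, 180, 78, 36, 30, -42, -198]; [294, 216, 114, 90, 0, -216]; [264, 192, 72, 18]; [264, -30, -246]; [96, 72, -126]; [282, 240, 234, 216, 186, 108, 102, 24, -48]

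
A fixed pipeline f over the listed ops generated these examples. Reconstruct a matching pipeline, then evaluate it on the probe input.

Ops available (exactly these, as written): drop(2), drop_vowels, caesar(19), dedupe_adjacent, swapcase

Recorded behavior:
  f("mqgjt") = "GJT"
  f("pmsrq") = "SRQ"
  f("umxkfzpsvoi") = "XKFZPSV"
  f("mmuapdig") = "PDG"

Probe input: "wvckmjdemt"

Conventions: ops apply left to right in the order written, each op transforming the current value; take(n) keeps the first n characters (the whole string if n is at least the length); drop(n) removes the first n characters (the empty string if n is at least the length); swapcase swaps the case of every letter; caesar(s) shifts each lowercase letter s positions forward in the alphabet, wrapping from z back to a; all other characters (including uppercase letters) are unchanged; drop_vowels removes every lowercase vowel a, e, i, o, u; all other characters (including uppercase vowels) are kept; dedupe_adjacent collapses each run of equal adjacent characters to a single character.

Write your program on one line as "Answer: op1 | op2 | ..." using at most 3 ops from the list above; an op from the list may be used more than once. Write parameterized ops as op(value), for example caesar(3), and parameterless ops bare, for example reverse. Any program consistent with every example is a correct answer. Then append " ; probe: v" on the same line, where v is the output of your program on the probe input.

drop(2) | drop_vowels | swapcase ; probe: "CKMJDMT"

Check, running the answer program on each example:
  "mqgjt" -> "gjt" -> "gjt" -> "GJT"
  "pmsrq" -> "srq" -> "srq" -> "SRQ"
  "umxkfzpsvoi" -> "xkfzpsvoi" -> "xkfzpsv" -> "XKFZPSV"
  "mmuapdig" -> "uapdig" -> "pdg" -> "PDG"
  probe: "wvckmjdemt" -> "ckmjdemt" -> "ckmjdmt" -> "CKMJDMT"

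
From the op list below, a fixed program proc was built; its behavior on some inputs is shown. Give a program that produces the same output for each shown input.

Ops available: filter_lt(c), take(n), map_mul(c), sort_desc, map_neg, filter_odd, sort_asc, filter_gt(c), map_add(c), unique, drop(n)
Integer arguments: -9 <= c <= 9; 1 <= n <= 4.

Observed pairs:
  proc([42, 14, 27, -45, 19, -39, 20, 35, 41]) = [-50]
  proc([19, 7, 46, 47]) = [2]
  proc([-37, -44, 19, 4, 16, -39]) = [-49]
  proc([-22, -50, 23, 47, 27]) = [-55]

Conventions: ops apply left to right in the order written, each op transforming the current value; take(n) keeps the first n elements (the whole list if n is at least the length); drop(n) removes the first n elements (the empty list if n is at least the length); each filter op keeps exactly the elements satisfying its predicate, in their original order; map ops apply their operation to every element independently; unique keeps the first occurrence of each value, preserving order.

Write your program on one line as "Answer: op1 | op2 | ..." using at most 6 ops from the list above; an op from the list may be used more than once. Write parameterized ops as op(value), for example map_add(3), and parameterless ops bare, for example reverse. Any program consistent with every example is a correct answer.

map_add(1) | sort_desc | map_add(-6) | sort_asc | filter_lt(7) | take(1)

Check, running the answer program on each example:
  [42, 14, 27, -45, 19, -39, 20, 35, 41] -> [43, 15, 28, -44, 20, -38, 21, 36, 42] -> [43, 42, 36, 28, 21, 20, 15, -38, -44] -> [37, 36, 30, 22, 15, 14, 9, -44, -50] -> [-50, -44, 9, 14, 15, 22, 30, 36, 37] -> [-50, -44] -> [-50]
  [19, 7, 46, 47] -> [20, 8, 47, 48] -> [48, 47, 20, 8] -> [42, 41, 14, 2] -> [2, 14, 41, 42] -> [2] -> [2]
  [-37, -44, 19, 4, 16, -39] -> [-36, -43, 20, 5, 17, -38] -> [20, 17, 5, -36, -38, -43] -> [14, 11, -1, -42, -44, -49] -> [-49, -44, -42, -1, 11, 14] -> [-49, -44, -42, -1] -> [-49]
  [-22, -50, 23, 47, 27] -> [-21, -49, 24, 48, 28] -> [48, 28, 24, -21, -49] -> [42, 22, 18, -27, -55] -> [-55, -27, 18, 22, 42] -> [-55, -27] -> [-55]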